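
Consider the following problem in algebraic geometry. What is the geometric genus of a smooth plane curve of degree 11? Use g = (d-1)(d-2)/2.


Using the genus formula for smooth plane curves:
g = (d-1)(d-2)/2
g = (11-1)(11-2)/2
g = 10*9/2
g = 90/2 = 45

45


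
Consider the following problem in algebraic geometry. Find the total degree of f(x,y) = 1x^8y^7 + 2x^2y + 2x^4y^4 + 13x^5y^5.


Examine each term for its total degree (sum of exponents).
  Term '1x^8y^7' has total degree 8+7 = 15.
  Term '2x^2y' has total degree 2+1 = 3.
  Term '2x^4y^4' has total degree 4+4 = 8.
  Term '13x^5y^5' has total degree 5+5 = 10.
The maximum total degree among all terms is 15.

15


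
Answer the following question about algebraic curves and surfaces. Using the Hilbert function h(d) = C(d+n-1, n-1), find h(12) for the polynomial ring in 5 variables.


The Hilbert function for the polynomial ring in 5 variables is:
h(d) = C(d+n-1, n-1)
h(12) = C(12+5-1, 5-1) = C(16, 4)
= 16! / (4! * 12!)
= 1820

1820


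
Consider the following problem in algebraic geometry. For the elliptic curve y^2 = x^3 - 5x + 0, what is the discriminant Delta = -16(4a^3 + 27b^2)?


Compute each component:
4a^3 = 4*(-5)^3 = 4*(-125) = -500
27b^2 = 27*0^2 = 27*0 = 0
4a^3 + 27b^2 = -500 + 0 = -500
Delta = -16*(-500) = 8000

8000


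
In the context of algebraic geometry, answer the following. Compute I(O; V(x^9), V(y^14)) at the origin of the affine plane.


The intersection multiplicity of V(x^a) and V(y^b) at the origin is:
I(O; V(x^9), V(y^14)) = dim_k(k[x,y]/(x^9, y^14))
A basis for k[x,y]/(x^9, y^14) is the set of monomials x^i * y^j
where 0 <= i < 9 and 0 <= j < 14.
The number of such monomials is 9 * 14 = 126

126


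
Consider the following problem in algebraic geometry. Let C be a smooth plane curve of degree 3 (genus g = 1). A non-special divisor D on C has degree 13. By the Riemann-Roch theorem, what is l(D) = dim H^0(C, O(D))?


First, compute the genus of a smooth plane curve of degree 3:
g = (d-1)(d-2)/2 = (3-1)(3-2)/2 = 1
For a non-special divisor D (i.e., h^1(D) = 0), Riemann-Roch gives:
l(D) = deg(D) - g + 1
Since deg(D) = 13 >= 2g - 1 = 1, D is non-special.
l(D) = 13 - 1 + 1 = 13

13


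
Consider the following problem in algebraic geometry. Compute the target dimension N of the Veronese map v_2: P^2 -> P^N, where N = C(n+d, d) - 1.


The Veronese embedding v_d: P^n -> P^N maps each point to all
degree-d monomials in n+1 homogeneous coordinates.
N = C(n+d, d) - 1
N = C(2+2, 2) - 1
N = C(4, 2) - 1
C(4, 2) = 6
N = 6 - 1 = 5

5


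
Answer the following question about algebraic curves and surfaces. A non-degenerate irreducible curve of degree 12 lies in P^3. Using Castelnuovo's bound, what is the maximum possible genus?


Castelnuovo's bound: write d - 1 = m(r-1) + epsilon with 0 <= epsilon < r-1.
d - 1 = 12 - 1 = 11
r - 1 = 3 - 1 = 2
11 = 5*2 + 1, so m = 5, epsilon = 1
pi(d, r) = m(m-1)(r-1)/2 + m*epsilon
= 5*4*2/2 + 5*1
= 40/2 + 5
= 20 + 5 = 25

25


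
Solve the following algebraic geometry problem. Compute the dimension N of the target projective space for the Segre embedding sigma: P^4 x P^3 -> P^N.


The Segre embedding maps P^m x P^n into P^N via
all products of coordinates from each factor.
N = (m+1)(n+1) - 1
N = (4+1)(3+1) - 1
N = 5*4 - 1
N = 20 - 1 = 19

19


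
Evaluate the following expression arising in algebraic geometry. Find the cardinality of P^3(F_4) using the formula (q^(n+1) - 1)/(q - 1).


P^3(F_4) has (q^(n+1) - 1)/(q - 1) points.
= 4^3 + 4^2 + 4^1 + 4^0
= 64 + 16 + 4 + 1
= 85

85


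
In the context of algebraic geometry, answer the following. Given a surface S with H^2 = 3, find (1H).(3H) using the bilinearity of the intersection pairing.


Using bilinearity of the intersection pairing on a surface S:
(aH).(bH) = ab * (H.H)
We have H^2 = 3.
D.E = (1H).(3H) = 1*3*3
= 3*3
= 9

9


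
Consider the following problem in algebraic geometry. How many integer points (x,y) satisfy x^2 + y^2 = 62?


Systematically check integer values of x where x^2 <= 62.
For each valid x, check if 62 - x^2 is a perfect square.
Total integer solutions found: 0

0


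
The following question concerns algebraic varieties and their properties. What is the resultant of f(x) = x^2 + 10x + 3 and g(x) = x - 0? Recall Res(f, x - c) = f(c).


For Res(f, x - c), we evaluate f at x = c.
f(0) = 0^2 + 10*0 + 3
= 0 + 0 + 3
= 0 + 3 = 3
Res(f, g) = 3

3


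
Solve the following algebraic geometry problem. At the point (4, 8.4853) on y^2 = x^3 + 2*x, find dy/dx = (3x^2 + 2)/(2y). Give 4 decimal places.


Using implicit differentiation of y^2 = x^3 + 2*x:
2y * dy/dx = 3x^2 + 2
dy/dx = (3x^2 + 2)/(2y)
Numerator: 3*4^2 + 2 = 50
Denominator: 2*8.4853 = 16.9706
dy/dx = 50/16.9706 = 2.9463

2.9463


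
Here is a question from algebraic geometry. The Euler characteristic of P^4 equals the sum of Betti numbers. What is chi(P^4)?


The complex projective space P^4 has one cell in each even real dimension 0, 2, ..., 8.
The cohomology groups are H^{2k}(P^4) = Z for k = 0,...,4, and 0 otherwise.
Euler characteristic = sum of Betti numbers = 1 per even-dimensional cohomology group.
chi(P^4) = 4 + 1 = 5

5


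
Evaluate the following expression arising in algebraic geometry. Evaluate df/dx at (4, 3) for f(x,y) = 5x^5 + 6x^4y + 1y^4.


df/dx = 5*5*x^4 + 4*6*x^3*y
At (4,3): 5*5*4^4 + 4*6*4^3*3
= 6400 + 4608
= 11008

11008


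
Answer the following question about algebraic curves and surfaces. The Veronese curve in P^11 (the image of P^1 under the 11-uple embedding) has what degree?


The rational normal curve in P^11 is the image of P^1 under the 11-uple Veronese.
A general hyperplane in P^11 pulls back to a degree-11 form on P^1, which has 11 zeros,
so the curve meets a general hyperplane in 11 points. Degree = 11.

11


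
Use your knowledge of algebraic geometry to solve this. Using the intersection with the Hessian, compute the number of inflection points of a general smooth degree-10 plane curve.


For a general smooth plane curve C of degree d, the inflection points are
the intersection of C with its Hessian curve, which has degree 3(d-2).
By Bezout, the total intersection number is d * 3(d-2) = 10 * 24 = 240.
For a general curve every flex is ordinary, so each contributes
multiplicity 1 to C·Hess(C), and the number of distinct inflection
points is 3d(d-2).
Inflection points = 3*10*(10-2) = 3*10*8 = 240

240


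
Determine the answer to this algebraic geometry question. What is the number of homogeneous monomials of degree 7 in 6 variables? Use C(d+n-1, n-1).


The number of degree-7 monomials in 6 variables is C(d+n-1, n-1).
= C(7+6-1, 6-1) = C(12, 5)
= 792

792


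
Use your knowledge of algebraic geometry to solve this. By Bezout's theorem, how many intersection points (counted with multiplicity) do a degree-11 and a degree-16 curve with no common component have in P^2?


Bezout's theorem states the intersection count equals the product of degrees.
Intersection count = 11 * 16 = 176

176


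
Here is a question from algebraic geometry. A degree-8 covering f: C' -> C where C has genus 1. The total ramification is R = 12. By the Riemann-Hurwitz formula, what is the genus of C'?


Riemann-Hurwitz formula: 2g' - 2 = d(2g - 2) + R
Given: d = 8, g = 1, R = 12
2g' - 2 = 8*(2*1 - 2) + 12
2g' - 2 = 8*0 + 12
2g' - 2 = 0 + 12 = 12
2g' = 14
g' = 7

7


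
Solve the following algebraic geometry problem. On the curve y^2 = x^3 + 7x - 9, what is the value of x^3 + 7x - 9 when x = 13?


Compute x^3 + 7x - 9 at x = 13:
x^3 = 13^3 = 2197
7*x = 7*13 = 91
Sum: 2197 + 91 - 9 = 2279

2279


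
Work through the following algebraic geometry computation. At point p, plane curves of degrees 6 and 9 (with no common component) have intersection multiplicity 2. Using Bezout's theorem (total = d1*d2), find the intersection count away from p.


By Bezout's theorem, the total intersection number is d1 * d2.
Total = 6 * 9 = 54
Intersection multiplicity at p = 2
Remaining intersections = 54 - 2 = 52

52


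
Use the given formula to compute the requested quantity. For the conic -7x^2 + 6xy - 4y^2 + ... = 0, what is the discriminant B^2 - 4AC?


The discriminant of a conic Ax^2 + Bxy + Cy^2 + ... = 0 is B^2 - 4AC.
B^2 = 6^2 = 36
4AC = 4*(-7)*(-4) = 112
Discriminant = 36 - 112 = -76

-76


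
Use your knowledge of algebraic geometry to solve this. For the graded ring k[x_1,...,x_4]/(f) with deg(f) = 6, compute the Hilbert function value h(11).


For R = k[x_1,...,x_n]/(f) with f homogeneous of degree e:
The Hilbert series is (1 - t^e)/(1 - t)^n.
So h(d) = C(d+n-1, n-1) - C(d-e+n-1, n-1) for d >= e.
With n=4, e=6, d=11:
C(11+4-1, 4-1) = C(14, 3) = 364
C(11-6+4-1, 4-1) = C(8, 3) = 56
h(11) = 364 - 56 = 308

308


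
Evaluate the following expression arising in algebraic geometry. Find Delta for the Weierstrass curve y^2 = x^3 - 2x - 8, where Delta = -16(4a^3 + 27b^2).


Compute each component:
4a^3 = 4*(-2)^3 = 4*(-8) = -32
27b^2 = 27*(-8)^2 = 27*64 = 1728
4a^3 + 27b^2 = -32 + 1728 = 1696
Delta = -16*1696 = -27136

-27136


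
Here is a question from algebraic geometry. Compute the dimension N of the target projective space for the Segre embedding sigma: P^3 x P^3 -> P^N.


The Segre embedding maps P^m x P^n into P^N via
all products of coordinates from each factor.
N = (m+1)(n+1) - 1
N = (3+1)(3+1) - 1
N = 4*4 - 1
N = 16 - 1 = 15

15


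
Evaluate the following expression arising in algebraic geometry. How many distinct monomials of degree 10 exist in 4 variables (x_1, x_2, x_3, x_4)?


The number of degree-10 monomials in 4 variables is C(d+n-1, n-1).
= C(10+4-1, 4-1) = C(13, 3)
= 286

286


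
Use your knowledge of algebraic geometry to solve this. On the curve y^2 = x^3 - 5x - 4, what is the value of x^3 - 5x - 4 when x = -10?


Compute x^3 - 5x - 4 at x = -10:
x^3 = (-10)^3 = -1000
(-5)*x = (-5)*(-10) = 50
Sum: -1000 + 50 - 4 = -954

-954


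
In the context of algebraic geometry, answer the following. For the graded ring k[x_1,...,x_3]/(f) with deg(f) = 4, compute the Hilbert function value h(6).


For R = k[x_1,...,x_n]/(f) with f homogeneous of degree e:
The Hilbert series is (1 - t^e)/(1 - t)^n.
So h(d) = C(d+n-1, n-1) - C(d-e+n-1, n-1) for d >= e.
With n=3, e=4, d=6:
C(6+3-1, 3-1) = C(8, 2) = 28
C(6-4+3-1, 3-1) = C(4, 2) = 6
h(6) = 28 - 6 = 22

22


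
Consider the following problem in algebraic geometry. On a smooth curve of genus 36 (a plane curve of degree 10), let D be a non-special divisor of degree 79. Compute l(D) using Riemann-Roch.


First, compute the genus of a smooth plane curve of degree 10:
g = (d-1)(d-2)/2 = (10-1)(10-2)/2 = 36
For a non-special divisor D (i.e., h^1(D) = 0), Riemann-Roch gives:
l(D) = deg(D) - g + 1
Since deg(D) = 79 >= 2g - 1 = 71, D is non-special.
l(D) = 79 - 36 + 1 = 44

44


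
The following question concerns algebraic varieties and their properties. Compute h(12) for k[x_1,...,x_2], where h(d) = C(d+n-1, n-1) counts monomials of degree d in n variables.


The Hilbert function for the polynomial ring in 2 variables is:
h(d) = C(d+n-1, n-1)
h(12) = C(12+2-1, 2-1) = C(13, 1)
= 13! / (1! * 12!)
= 13

13


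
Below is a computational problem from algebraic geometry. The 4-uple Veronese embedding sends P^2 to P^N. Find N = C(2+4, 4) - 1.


The Veronese embedding v_d: P^n -> P^N maps each point to all
degree-d monomials in n+1 homogeneous coordinates.
N = C(n+d, d) - 1
N = C(2+4, 4) - 1
N = C(6, 4) - 1
C(6, 4) = 15
N = 15 - 1 = 14

14


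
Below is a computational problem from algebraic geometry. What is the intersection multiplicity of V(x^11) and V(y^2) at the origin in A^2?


The intersection multiplicity of V(x^a) and V(y^b) at the origin is:
I(O; V(x^11), V(y^2)) = dim_k(k[x,y]/(x^11, y^2))
A basis for k[x,y]/(x^11, y^2) is the set of monomials x^i * y^j
where 0 <= i < 11 and 0 <= j < 2.
The number of such monomials is 11 * 2 = 22

22


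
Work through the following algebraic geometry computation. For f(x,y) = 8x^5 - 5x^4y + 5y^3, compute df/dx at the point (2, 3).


df/dx = 5*8*x^4 + 4*(-5)*x^3*y
At (2,3): 5*8*2^4 + 4*(-5)*2^3*3
= 640 - 480
= 160

160


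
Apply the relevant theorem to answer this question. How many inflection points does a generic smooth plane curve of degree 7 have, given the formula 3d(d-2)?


For a general smooth plane curve C of degree d, the inflection points are
the intersection of C with its Hessian curve, which has degree 3(d-2).
By Bezout, the total intersection number is d * 3(d-2) = 7 * 15 = 105.
For a general curve every flex is ordinary, so each contributes
multiplicity 1 to C·Hess(C), and the number of distinct inflection
points is 3d(d-2).
Inflection points = 3*7*(7-2) = 3*7*5 = 105

105


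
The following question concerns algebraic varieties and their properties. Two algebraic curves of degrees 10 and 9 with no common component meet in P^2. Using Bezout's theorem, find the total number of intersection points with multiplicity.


Bezout's theorem states the intersection count equals the product of degrees.
Intersection count = 10 * 9 = 90

90


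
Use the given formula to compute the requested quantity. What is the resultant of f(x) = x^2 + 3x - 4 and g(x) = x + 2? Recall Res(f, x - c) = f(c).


For Res(f, x - c), we evaluate f at x = c.
f(-2) = (-2)^2 + 3*(-2) - 4
= 4 - 6 - 4
= -2 - 4 = -6
Res(f, g) = -6

-6


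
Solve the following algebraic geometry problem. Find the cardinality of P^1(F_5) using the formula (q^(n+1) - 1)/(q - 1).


P^1(F_5) has (q^(n+1) - 1)/(q - 1) points.
= 5^1 + 5^0
= 5 + 1
= 6

6


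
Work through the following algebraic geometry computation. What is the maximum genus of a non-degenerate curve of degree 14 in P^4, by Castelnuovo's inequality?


Castelnuovo's bound: write d - 1 = m(r-1) + epsilon with 0 <= epsilon < r-1.
d - 1 = 14 - 1 = 13
r - 1 = 4 - 1 = 3
13 = 4*3 + 1, so m = 4, epsilon = 1
pi(d, r) = m(m-1)(r-1)/2 + m*epsilon
= 4*3*3/2 + 4*1
= 36/2 + 4
= 18 + 4 = 22

22


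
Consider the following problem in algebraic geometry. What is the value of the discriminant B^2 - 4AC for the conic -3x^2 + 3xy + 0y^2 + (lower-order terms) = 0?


The discriminant of a conic Ax^2 + Bxy + Cy^2 + ... = 0 is B^2 - 4AC.
B^2 = 3^2 = 9
4AC = 4*(-3)*0 = 0
Discriminant = 9 + 0 = 9

9


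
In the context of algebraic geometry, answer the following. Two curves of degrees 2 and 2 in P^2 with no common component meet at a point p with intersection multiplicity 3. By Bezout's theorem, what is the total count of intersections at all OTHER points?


By Bezout's theorem, the total intersection number is d1 * d2.
Total = 2 * 2 = 4
Intersection multiplicity at p = 3
Remaining intersections = 4 - 3 = 1

1


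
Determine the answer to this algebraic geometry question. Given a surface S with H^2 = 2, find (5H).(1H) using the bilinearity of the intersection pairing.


Using bilinearity of the intersection pairing on a surface S:
(aH).(bH) = ab * (H.H)
We have H^2 = 2.
D.E = (5H).(1H) = 5*1*2
= 5*2
= 10

10


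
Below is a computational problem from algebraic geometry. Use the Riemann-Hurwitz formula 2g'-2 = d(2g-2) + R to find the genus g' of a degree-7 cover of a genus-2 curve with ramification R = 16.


Riemann-Hurwitz formula: 2g' - 2 = d(2g - 2) + R
Given: d = 7, g = 2, R = 16
2g' - 2 = 7*(2*2 - 2) + 16
2g' - 2 = 7*2 + 16
2g' - 2 = 14 + 16 = 30
2g' = 32
g' = 16

16


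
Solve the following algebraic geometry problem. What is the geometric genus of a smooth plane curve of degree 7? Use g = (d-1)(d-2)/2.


Using the genus formula for smooth plane curves:
g = (d-1)(d-2)/2
g = (7-1)(7-2)/2
g = 6*5/2
g = 30/2 = 15

15


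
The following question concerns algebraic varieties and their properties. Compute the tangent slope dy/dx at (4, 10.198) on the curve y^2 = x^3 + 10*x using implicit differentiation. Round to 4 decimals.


Using implicit differentiation of y^2 = x^3 + 10*x:
2y * dy/dx = 3x^2 + 10
dy/dx = (3x^2 + 10)/(2y)
Numerator: 3*4^2 + 10 = 58
Denominator: 2*10.198 = 20.396
dy/dx = 58/20.396 = 2.8437

2.8437


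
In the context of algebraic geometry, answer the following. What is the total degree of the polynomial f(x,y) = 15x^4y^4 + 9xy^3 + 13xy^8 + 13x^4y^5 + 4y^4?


Examine each term for its total degree (sum of exponents).
  Term '15x^4y^4' has total degree 4+4 = 8.
  Term '9xy^3' has total degree 1+3 = 4.
  Term '13xy^8' has total degree 1+8 = 9.
  Term '13x^4y^5' has total degree 4+5 = 9.
  Term '4y^4' has total degree 0+4 = 4.
The maximum total degree among all terms is 9.

9


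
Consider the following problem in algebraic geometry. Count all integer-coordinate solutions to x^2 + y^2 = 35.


Systematically check integer values of x where x^2 <= 35.
For each valid x, check if 35 - x^2 is a perfect square.
Total integer solutions found: 0

0


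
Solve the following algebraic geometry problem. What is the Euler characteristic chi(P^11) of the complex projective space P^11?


The complex projective space P^11 has one cell in each even real dimension 0, 2, ..., 22.
The cohomology groups are H^{2k}(P^11) = Z for k = 0,...,11, and 0 otherwise.
Euler characteristic = sum of Betti numbers = 1 per even-dimensional cohomology group.
chi(P^11) = 11 + 1 = 12

12


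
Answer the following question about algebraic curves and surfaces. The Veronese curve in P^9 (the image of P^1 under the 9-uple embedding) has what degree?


The rational normal curve in P^9 is the image of P^1 under the 9-uple Veronese.
A general hyperplane in P^9 pulls back to a degree-9 form on P^1, which has 9 zeros,
so the curve meets a general hyperplane in 9 points. Degree = 9.

9


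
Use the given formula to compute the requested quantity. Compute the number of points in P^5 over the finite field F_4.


P^5(F_4) has (q^(n+1) - 1)/(q - 1) points.
= 4^5 + 4^4 + 4^3 + 4^2 + 4^1 + 4^0
= 1024 + 256 + 64 + 16 + 4 + 1
= 1365

1365


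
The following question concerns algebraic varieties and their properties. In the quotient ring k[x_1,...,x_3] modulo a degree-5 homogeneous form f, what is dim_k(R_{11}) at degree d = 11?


For R = k[x_1,...,x_n]/(f) with f homogeneous of degree e:
The Hilbert series is (1 - t^e)/(1 - t)^n.
So h(d) = C(d+n-1, n-1) - C(d-e+n-1, n-1) for d >= e.
With n=3, e=5, d=11:
C(11+3-1, 3-1) = C(13, 2) = 78
C(11-5+3-1, 3-1) = C(8, 2) = 28
h(11) = 78 - 28 = 50

50


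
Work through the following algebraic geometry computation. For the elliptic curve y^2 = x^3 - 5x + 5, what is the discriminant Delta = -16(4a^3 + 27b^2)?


Compute each component:
4a^3 = 4*(-5)^3 = 4*(-125) = -500
27b^2 = 27*5^2 = 27*25 = 675
4a^3 + 27b^2 = -500 + 675 = 175
Delta = -16*175 = -2800

-2800


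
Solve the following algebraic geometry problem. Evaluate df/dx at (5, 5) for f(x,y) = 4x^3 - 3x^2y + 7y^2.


df/dx = 3*4*x^2 + 2*(-3)*x^1*y
At (5,5): 3*4*5^2 + 2*(-3)*5^1*5
= 300 - 150
= 150

150


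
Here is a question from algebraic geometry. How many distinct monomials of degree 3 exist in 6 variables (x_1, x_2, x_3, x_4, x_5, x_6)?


The number of degree-3 monomials in 6 variables is C(d+n-1, n-1).
= C(3+6-1, 6-1) = C(8, 5)
= 56

56


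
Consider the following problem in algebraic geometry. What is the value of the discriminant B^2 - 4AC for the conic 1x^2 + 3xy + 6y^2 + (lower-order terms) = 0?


The discriminant of a conic Ax^2 + Bxy + Cy^2 + ... = 0 is B^2 - 4AC.
B^2 = 3^2 = 9
4AC = 4*1*6 = 24
Discriminant = 9 - 24 = -15

-15


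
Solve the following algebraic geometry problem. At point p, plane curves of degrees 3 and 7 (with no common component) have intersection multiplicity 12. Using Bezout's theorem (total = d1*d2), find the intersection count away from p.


By Bezout's theorem, the total intersection number is d1 * d2.
Total = 3 * 7 = 21
Intersection multiplicity at p = 12
Remaining intersections = 21 - 12 = 9

9


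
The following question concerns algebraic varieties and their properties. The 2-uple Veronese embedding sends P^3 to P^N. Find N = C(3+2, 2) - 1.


The Veronese embedding v_d: P^n -> P^N maps each point to all
degree-d monomials in n+1 homogeneous coordinates.
N = C(n+d, d) - 1
N = C(3+2, 2) - 1
N = C(5, 2) - 1
C(5, 2) = 10
N = 10 - 1 = 9

9


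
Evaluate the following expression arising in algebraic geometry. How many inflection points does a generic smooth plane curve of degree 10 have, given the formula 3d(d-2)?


For a general smooth plane curve C of degree d, the inflection points are
the intersection of C with its Hessian curve, which has degree 3(d-2).
By Bezout, the total intersection number is d * 3(d-2) = 10 * 24 = 240.
For a general curve every flex is ordinary, so each contributes
multiplicity 1 to C·Hess(C), and the number of distinct inflection
points is 3d(d-2).
Inflection points = 3*10*(10-2) = 3*10*8 = 240

240


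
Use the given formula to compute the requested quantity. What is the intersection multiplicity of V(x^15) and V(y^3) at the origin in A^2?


The intersection multiplicity of V(x^a) and V(y^b) at the origin is:
I(O; V(x^15), V(y^3)) = dim_k(k[x,y]/(x^15, y^3))
A basis for k[x,y]/(x^15, y^3) is the set of monomials x^i * y^j
where 0 <= i < 15 and 0 <= j < 3.
The number of such monomials is 15 * 3 = 45

45


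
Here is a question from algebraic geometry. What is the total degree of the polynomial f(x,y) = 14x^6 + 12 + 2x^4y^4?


Examine each term for its total degree (sum of exponents).
  Term '14x^6' has total degree 6+0 = 6.
  Term '12' has total degree 0+0 = 0.
  Term '2x^4y^4' has total degree 4+4 = 8.
The maximum total degree among all terms is 8.

8


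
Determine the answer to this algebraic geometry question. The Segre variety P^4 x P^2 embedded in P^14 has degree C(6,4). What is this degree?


The degree of the Segre variety P^4 x P^2 is C(m+n, m).
= C(6, 4)
= 15

15


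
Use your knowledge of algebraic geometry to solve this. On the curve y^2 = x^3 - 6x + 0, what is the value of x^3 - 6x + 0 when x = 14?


Compute x^3 - 6x + 0 at x = 14:
x^3 = 14^3 = 2744
(-6)*x = (-6)*14 = -84
Sum: 2744 - 84 + 0 = 2660

2660


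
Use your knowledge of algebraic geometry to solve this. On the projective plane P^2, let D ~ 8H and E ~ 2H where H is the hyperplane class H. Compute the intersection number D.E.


Using bilinearity of the intersection pairing on the projective plane P^2:
(aH).(bH) = ab * (H.H)
We have H^2 = 1 (Bezout).
D.E = (8H).(2H) = 8*2*1
= 16*1
= 16

16


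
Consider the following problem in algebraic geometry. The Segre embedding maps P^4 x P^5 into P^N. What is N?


The Segre embedding maps P^m x P^n into P^N via
all products of coordinates from each factor.
N = (m+1)(n+1) - 1
N = (4+1)(5+1) - 1
N = 5*6 - 1
N = 30 - 1 = 29

29


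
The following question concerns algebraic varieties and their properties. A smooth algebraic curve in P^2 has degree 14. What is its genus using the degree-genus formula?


Using the genus formula for smooth plane curves:
g = (d-1)(d-2)/2
g = (14-1)(14-2)/2
g = 13*12/2
g = 156/2 = 78

78


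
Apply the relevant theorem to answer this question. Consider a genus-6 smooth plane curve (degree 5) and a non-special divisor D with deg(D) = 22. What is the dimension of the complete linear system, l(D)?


First, compute the genus of a smooth plane curve of degree 5:
g = (d-1)(d-2)/2 = (5-1)(5-2)/2 = 6
For a non-special divisor D (i.e., h^1(D) = 0), Riemann-Roch gives:
l(D) = deg(D) - g + 1
Since deg(D) = 22 >= 2g - 1 = 11, D is non-special.
l(D) = 22 - 6 + 1 = 17

17


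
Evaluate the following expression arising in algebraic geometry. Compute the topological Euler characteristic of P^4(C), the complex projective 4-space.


The complex projective space P^4 has one cell in each even real dimension 0, 2, ..., 8.
The cohomology groups are H^{2k}(P^4) = Z for k = 0,...,4, and 0 otherwise.
Euler characteristic = sum of Betti numbers = 1 per even-dimensional cohomology group.
chi(P^4) = 4 + 1 = 5

5


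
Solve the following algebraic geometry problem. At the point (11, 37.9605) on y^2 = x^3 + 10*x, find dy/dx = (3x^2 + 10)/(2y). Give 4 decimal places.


Using implicit differentiation of y^2 = x^3 + 10*x:
2y * dy/dx = 3x^2 + 10
dy/dx = (3x^2 + 10)/(2y)
Numerator: 3*11^2 + 10 = 373
Denominator: 2*37.9605 = 75.921
dy/dx = 373/75.921 = 4.9130

4.9130


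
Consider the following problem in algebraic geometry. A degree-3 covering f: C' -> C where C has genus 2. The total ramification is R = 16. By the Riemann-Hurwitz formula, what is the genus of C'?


Riemann-Hurwitz formula: 2g' - 2 = d(2g - 2) + R
Given: d = 3, g = 2, R = 16
2g' - 2 = 3*(2*2 - 2) + 16
2g' - 2 = 3*2 + 16
2g' - 2 = 6 + 16 = 22
2g' = 24
g' = 12

12


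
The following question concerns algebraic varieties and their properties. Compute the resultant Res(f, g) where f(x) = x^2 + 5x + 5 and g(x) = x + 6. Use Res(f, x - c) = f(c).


For Res(f, x - c), we evaluate f at x = c.
f(-6) = (-6)^2 + 5*(-6) + 5
= 36 - 30 + 5
= 6 + 5 = 11
Res(f, g) = 11

11


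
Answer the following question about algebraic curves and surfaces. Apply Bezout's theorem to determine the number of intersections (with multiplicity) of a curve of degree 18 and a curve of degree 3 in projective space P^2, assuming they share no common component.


Bezout's theorem states the intersection count equals the product of degrees.
Intersection count = 18 * 3 = 54

54


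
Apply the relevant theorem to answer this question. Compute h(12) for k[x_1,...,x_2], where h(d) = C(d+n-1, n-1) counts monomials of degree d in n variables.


The Hilbert function for the polynomial ring in 2 variables is:
h(d) = C(d+n-1, n-1)
h(12) = C(12+2-1, 2-1) = C(13, 1)
= 13! / (1! * 12!)
= 13

13


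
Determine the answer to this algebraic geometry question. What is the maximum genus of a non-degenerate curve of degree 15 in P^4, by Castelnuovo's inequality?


Castelnuovo's bound: write d - 1 = m(r-1) + epsilon with 0 <= epsilon < r-1.
d - 1 = 15 - 1 = 14
r - 1 = 4 - 1 = 3
14 = 4*3 + 2, so m = 4, epsilon = 2
pi(d, r) = m(m-1)(r-1)/2 + m*epsilon
= 4*3*3/2 + 4*2
= 36/2 + 8
= 18 + 8 = 26

26


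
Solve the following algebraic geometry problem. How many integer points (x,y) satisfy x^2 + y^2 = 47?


Systematically check integer values of x where x^2 <= 47.
For each valid x, check if 47 - x^2 is a perfect square.
Total integer solutions found: 0

0


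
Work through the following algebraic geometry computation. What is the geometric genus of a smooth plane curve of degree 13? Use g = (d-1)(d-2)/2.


Using the genus formula for smooth plane curves:
g = (d-1)(d-2)/2
g = (13-1)(13-2)/2
g = 12*11/2
g = 132/2 = 66

66


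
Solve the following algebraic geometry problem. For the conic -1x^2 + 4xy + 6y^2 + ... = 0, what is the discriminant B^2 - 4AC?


The discriminant of a conic Ax^2 + Bxy + Cy^2 + ... = 0 is B^2 - 4AC.
B^2 = 4^2 = 16
4AC = 4*(-1)*6 = -24
Discriminant = 16 + 24 = 40

40


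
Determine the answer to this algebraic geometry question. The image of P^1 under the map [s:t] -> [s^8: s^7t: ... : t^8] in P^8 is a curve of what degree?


The rational normal curve in P^8 is the image of P^1 under the 8-uple Veronese.
A general hyperplane in P^8 pulls back to a degree-8 form on P^1, which has 8 zeros,
so the curve meets a general hyperplane in 8 points. Degree = 8.

8


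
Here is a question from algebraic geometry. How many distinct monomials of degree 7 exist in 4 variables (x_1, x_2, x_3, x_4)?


The number of degree-7 monomials in 4 variables is C(d+n-1, n-1).
= C(7+4-1, 4-1) = C(10, 3)
= 120

120


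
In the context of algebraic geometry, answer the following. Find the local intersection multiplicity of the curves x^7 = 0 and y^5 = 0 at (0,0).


The intersection multiplicity of V(x^a) and V(y^b) at the origin is:
I(O; V(x^7), V(y^5)) = dim_k(k[x,y]/(x^7, y^5))
A basis for k[x,y]/(x^7, y^5) is the set of monomials x^i * y^j
where 0 <= i < 7 and 0 <= j < 5.
The number of such monomials is 7 * 5 = 35

35


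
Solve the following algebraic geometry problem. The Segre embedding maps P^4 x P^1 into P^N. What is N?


The Segre embedding maps P^m x P^n into P^N via
all products of coordinates from each factor.
N = (m+1)(n+1) - 1
N = (4+1)(1+1) - 1
N = 5*2 - 1
N = 10 - 1 = 9

9


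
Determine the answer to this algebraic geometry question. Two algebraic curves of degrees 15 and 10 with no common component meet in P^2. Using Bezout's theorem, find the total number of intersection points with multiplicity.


Bezout's theorem states the intersection count equals the product of degrees.
Intersection count = 15 * 10 = 150

150


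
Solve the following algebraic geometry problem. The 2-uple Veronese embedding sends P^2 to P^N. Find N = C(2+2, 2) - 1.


The Veronese embedding v_d: P^n -> P^N maps each point to all
degree-d monomials in n+1 homogeneous coordinates.
N = C(n+d, d) - 1
N = C(2+2, 2) - 1
N = C(4, 2) - 1
C(4, 2) = 6
N = 6 - 1 = 5

5


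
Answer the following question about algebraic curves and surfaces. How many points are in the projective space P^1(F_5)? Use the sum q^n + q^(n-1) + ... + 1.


P^1(F_5) has (q^(n+1) - 1)/(q - 1) points.
= 5^1 + 5^0
= 5 + 1
= 6

6


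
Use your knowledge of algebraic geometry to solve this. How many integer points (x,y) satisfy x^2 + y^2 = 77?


Systematically check integer values of x where x^2 <= 77.
For each valid x, check if 77 - x^2 is a perfect square.
Total integer solutions found: 0

0


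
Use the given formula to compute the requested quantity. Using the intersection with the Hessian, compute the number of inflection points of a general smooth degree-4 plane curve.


For a general smooth plane curve C of degree d, the inflection points are
the intersection of C with its Hessian curve, which has degree 3(d-2).
By Bezout, the total intersection number is d * 3(d-2) = 4 * 6 = 24.
For a general curve every flex is ordinary, so each contributes
multiplicity 1 to C·Hess(C), and the number of distinct inflection
points is 3d(d-2).
Inflection points = 3*4*(4-2) = 3*4*2 = 24

24


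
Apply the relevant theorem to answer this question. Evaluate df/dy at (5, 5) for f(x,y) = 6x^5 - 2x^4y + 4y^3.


df/dy = (-2)*x^4 + 3*4*y^2
At (5,5): (-2)*5^4 + 3*4*5^2
= -1250 + 300
= -950

-950


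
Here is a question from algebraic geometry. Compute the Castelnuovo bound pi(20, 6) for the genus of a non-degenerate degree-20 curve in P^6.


Castelnuovo's bound: write d - 1 = m(r-1) + epsilon with 0 <= epsilon < r-1.
d - 1 = 20 - 1 = 19
r - 1 = 6 - 1 = 5
19 = 3*5 + 4, so m = 3, epsilon = 4
pi(d, r) = m(m-1)(r-1)/2 + m*epsilon
= 3*2*5/2 + 3*4
= 30/2 + 12
= 15 + 12 = 27

27


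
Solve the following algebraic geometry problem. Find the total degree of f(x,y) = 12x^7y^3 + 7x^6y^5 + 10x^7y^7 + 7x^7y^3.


Examine each term for its total degree (sum of exponents).
  Term '12x^7y^3' has total degree 7+3 = 10.
  Term '7x^6y^5' has total degree 6+5 = 11.
  Term '10x^7y^7' has total degree 7+7 = 14.
  Term '7x^7y^3' has total degree 7+3 = 10.
The maximum total degree among all terms is 14.

14


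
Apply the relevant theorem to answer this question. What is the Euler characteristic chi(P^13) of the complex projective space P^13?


The complex projective space P^13 has one cell in each even real dimension 0, 2, ..., 26.
The cohomology groups are H^{2k}(P^13) = Z for k = 0,...,13, and 0 otherwise.
Euler characteristic = sum of Betti numbers = 1 per even-dimensional cohomology group.
chi(P^13) = 13 + 1 = 14

14


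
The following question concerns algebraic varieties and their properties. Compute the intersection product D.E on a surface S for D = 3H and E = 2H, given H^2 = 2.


Using bilinearity of the intersection pairing on a surface S:
(aH).(bH) = ab * (H.H)
We have H^2 = 2.
D.E = (3H).(2H) = 3*2*2
= 6*2
= 12

12


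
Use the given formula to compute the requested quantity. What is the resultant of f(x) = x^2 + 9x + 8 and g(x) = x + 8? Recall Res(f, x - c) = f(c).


For Res(f, x - c), we evaluate f at x = c.
f(-8) = (-8)^2 + 9*(-8) + 8
= 64 - 72 + 8
= -8 + 8 = 0
Res(f, g) = 0

0


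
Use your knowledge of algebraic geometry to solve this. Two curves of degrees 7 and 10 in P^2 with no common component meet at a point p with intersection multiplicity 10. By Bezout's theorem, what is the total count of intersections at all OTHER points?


By Bezout's theorem, the total intersection number is d1 * d2.
Total = 7 * 10 = 70
Intersection multiplicity at p = 10
Remaining intersections = 70 - 10 = 60

60


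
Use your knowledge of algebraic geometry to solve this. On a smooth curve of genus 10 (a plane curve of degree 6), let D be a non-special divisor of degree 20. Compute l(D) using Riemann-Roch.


First, compute the genus of a smooth plane curve of degree 6:
g = (d-1)(d-2)/2 = (6-1)(6-2)/2 = 10
For a non-special divisor D (i.e., h^1(D) = 0), Riemann-Roch gives:
l(D) = deg(D) - g + 1
Since deg(D) = 20 >= 2g - 1 = 19, D is non-special.
l(D) = 20 - 10 + 1 = 11

11


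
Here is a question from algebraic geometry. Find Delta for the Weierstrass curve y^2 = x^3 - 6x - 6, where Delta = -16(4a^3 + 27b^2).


Compute each component:
4a^3 = 4*(-6)^3 = 4*(-216) = -864
27b^2 = 27*(-6)^2 = 27*36 = 972
4a^3 + 27b^2 = -864 + 972 = 108
Delta = -16*108 = -1728

-1728


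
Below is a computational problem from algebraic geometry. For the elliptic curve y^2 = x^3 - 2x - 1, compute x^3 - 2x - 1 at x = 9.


Compute x^3 - 2x - 1 at x = 9:
x^3 = 9^3 = 729
(-2)*x = (-2)*9 = -18
Sum: 729 - 18 - 1 = 710

710


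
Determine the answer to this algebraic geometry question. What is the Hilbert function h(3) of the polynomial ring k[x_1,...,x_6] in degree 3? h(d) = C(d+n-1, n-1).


The Hilbert function for the polynomial ring in 6 variables is:
h(d) = C(d+n-1, n-1)
h(3) = C(3+6-1, 6-1) = C(8, 5)
= 8! / (5! * 3!)
= 56

56


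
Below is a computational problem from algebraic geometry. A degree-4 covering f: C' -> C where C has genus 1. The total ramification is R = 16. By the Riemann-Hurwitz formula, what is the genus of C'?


Riemann-Hurwitz formula: 2g' - 2 = d(2g - 2) + R
Given: d = 4, g = 1, R = 16
2g' - 2 = 4*(2*1 - 2) + 16
2g' - 2 = 4*0 + 16
2g' - 2 = 0 + 16 = 16
2g' = 18
g' = 9

9


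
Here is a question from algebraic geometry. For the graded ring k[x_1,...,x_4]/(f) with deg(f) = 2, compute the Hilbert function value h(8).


For R = k[x_1,...,x_n]/(f) with f homogeneous of degree e:
The Hilbert series is (1 - t^e)/(1 - t)^n.
So h(d) = C(d+n-1, n-1) - C(d-e+n-1, n-1) for d >= e.
With n=4, e=2, d=8:
C(8+4-1, 4-1) = C(11, 3) = 165
C(8-2+4-1, 4-1) = C(9, 3) = 84
h(8) = 165 - 84 = 81

81


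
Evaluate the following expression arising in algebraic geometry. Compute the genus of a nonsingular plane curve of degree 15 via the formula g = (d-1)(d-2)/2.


Using the genus formula for smooth plane curves:
g = (d-1)(d-2)/2
g = (15-1)(15-2)/2
g = 14*13/2
g = 182/2 = 91

91


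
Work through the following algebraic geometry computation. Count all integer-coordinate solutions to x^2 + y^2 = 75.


Systematically check integer values of x where x^2 <= 75.
For each valid x, check if 75 - x^2 is a perfect square.
Total integer solutions found: 0

0


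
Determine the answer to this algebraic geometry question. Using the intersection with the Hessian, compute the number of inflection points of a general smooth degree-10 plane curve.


For a general smooth plane curve C of degree d, the inflection points are
the intersection of C with its Hessian curve, which has degree 3(d-2).
By Bezout, the total intersection number is d * 3(d-2) = 10 * 24 = 240.
For a general curve every flex is ordinary, so each contributes
multiplicity 1 to C·Hess(C), and the number of distinct inflection
points is 3d(d-2).
Inflection points = 3*10*(10-2) = 3*10*8 = 240

240


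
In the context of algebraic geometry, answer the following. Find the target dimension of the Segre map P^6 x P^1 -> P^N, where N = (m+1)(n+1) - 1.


The Segre embedding maps P^m x P^n into P^N via
all products of coordinates from each factor.
N = (m+1)(n+1) - 1
N = (6+1)(1+1) - 1
N = 7*2 - 1
N = 14 - 1 = 13

13


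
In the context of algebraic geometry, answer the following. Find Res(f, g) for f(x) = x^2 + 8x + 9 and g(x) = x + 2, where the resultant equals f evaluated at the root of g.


For Res(f, x - c), we evaluate f at x = c.
f(-2) = (-2)^2 + 8*(-2) + 9
= 4 - 16 + 9
= -12 + 9 = -3
Res(f, g) = -3

-3


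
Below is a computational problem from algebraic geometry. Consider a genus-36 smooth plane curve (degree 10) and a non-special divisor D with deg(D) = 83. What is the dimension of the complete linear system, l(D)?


First, compute the genus of a smooth plane curve of degree 10:
g = (d-1)(d-2)/2 = (10-1)(10-2)/2 = 36
For a non-special divisor D (i.e., h^1(D) = 0), Riemann-Roch gives:
l(D) = deg(D) - g + 1
Since deg(D) = 83 >= 2g - 1 = 71, D is non-special.
l(D) = 83 - 36 + 1 = 48

48


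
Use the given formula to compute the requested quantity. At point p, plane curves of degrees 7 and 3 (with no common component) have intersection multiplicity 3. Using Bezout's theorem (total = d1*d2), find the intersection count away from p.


By Bezout's theorem, the total intersection number is d1 * d2.
Total = 7 * 3 = 21
Intersection multiplicity at p = 3
Remaining intersections = 21 - 3 = 18

18


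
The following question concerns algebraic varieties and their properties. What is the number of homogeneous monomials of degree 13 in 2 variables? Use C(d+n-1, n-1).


The number of degree-13 monomials in 2 variables is C(d+n-1, n-1).
= C(13+2-1, 2-1) = C(14, 1)
= 14

14


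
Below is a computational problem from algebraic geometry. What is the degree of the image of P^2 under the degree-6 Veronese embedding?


The Veronese variety v_6(P^2) has degree d^r.
d^r = 6^2 = 36

36


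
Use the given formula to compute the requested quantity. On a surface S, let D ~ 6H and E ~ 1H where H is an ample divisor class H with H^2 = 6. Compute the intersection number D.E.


Using bilinearity of the intersection pairing on a surface S:
(aH).(bH) = ab * (H.H)
We have H^2 = 6.
D.E = (6H).(1H) = 6*1*6
= 6*6
= 36

36


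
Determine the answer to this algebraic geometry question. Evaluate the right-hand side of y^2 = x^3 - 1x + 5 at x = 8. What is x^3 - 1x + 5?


Compute x^3 - 1x + 5 at x = 8:
x^3 = 8^3 = 512
(-1)*x = (-1)*8 = -8
Sum: 512 - 8 + 5 = 509

509


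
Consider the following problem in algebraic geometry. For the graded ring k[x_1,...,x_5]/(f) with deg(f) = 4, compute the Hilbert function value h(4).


For R = k[x_1,...,x_n]/(f) with f homogeneous of degree e:
The Hilbert series is (1 - t^e)/(1 - t)^n.
So h(d) = C(d+n-1, n-1) - C(d-e+n-1, n-1) for d >= e.
With n=5, e=4, d=4:
C(4+5-1, 5-1) = C(8, 4) = 70
C(4-4+5-1, 5-1) = C(4, 4) = 1
h(4) = 70 - 1 = 69

69


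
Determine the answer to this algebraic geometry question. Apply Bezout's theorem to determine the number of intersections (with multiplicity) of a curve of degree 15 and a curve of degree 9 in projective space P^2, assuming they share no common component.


Bezout's theorem states the intersection count equals the product of degrees.
Intersection count = 15 * 9 = 135

135


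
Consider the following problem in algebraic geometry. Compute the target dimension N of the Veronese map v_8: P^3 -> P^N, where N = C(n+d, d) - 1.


The Veronese embedding v_d: P^n -> P^N maps each point to all
degree-d monomials in n+1 homogeneous coordinates.
N = C(n+d, d) - 1
N = C(3+8, 8) - 1
N = C(11, 8) - 1
C(11, 8) = 165
N = 165 - 1 = 164

164


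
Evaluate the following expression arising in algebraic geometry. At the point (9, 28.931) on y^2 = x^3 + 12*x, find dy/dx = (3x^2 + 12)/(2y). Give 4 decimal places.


Using implicit differentiation of y^2 = x^3 + 12*x:
2y * dy/dx = 3x^2 + 12
dy/dx = (3x^2 + 12)/(2y)
Numerator: 3*9^2 + 12 = 255
Denominator: 2*28.931 = 57.862
dy/dx = 255/57.862 = 4.4070

4.4070
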